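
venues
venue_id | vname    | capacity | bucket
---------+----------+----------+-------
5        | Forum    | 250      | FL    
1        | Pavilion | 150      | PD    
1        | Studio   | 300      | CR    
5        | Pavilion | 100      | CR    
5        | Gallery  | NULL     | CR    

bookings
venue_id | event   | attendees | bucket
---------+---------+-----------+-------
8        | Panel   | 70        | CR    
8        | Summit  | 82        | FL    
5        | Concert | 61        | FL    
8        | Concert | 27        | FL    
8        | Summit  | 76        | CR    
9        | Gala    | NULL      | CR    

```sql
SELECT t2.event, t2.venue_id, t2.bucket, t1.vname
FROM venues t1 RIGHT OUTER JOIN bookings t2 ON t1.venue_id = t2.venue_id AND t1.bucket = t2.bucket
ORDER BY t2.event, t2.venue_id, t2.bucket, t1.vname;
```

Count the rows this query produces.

6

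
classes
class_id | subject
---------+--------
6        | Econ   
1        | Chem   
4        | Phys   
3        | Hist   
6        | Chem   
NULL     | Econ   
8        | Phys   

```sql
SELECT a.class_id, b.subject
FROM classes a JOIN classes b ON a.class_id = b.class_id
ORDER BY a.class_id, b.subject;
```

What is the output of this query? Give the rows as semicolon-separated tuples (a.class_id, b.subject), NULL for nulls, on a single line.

INNER JOIN keeps only pairs where the ON condition holds.
Matching on a.class_id = b.class_id. A NULL in a compared column never satisfies the condition.
- a (class_id=6) pairs with 2 row(s) of b.
- a (class_id=1) pairs with 1 row(s) of b.
- a (class_id=4) pairs with 1 row(s) of b.
- a (class_id=3) pairs with 1 row(s) of b.
- a (class_id=6) pairs with 2 row(s) of b.
- a (class_id=NULL) has no partner → excluded.
- a (class_id=8) pairs with 1 row(s) of b.
After projecting and ordering:
a.class_id | b.subject
1 | Chem
3 | Hist
4 | Phys
6 | Chem
6 | Chem
6 | Econ
6 | Econ
8 | Phys

(1, Chem); (3, Hist); (4, Phys); (6, Chem); (6, Chem); (6, Econ); (6, Econ); (8, Phys)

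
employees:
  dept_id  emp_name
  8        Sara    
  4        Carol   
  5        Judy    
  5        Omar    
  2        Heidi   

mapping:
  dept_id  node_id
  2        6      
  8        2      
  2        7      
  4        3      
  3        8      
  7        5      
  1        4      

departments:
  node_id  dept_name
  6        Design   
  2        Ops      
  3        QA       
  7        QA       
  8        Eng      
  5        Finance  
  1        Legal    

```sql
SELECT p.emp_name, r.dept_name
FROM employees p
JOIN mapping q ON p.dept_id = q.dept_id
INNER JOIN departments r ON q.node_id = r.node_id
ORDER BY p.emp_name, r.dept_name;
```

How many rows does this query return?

Evaluate left to right. First `employees p INNER JOIN mapping q` on dept_id: 4 row(s).
Then INNER JOIN `departments r` on node_id: keep only rows whose q.node_id appears in r.
Result: 4 row(s).

4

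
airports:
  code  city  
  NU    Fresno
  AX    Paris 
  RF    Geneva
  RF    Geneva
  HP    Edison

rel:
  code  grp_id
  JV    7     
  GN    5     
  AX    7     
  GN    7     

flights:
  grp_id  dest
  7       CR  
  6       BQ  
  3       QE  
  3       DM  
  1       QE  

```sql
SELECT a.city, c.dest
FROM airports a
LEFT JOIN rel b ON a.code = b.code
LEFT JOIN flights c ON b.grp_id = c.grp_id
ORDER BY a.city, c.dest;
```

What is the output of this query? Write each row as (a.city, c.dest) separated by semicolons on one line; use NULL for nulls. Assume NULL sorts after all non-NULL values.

(Edison, NULL); (Fresno, NULL); (Geneva, NULL); (Geneva, NULL); (Paris, CR)

Joins associate left-to-right: airports LEFT JOIN rel on code gives 5 intermediate row(s).
Then LEFT JOIN `flights c` on grp_id: each of those 5 rows is kept; rows whose b.grp_id has no match in c get NULL for c's columns.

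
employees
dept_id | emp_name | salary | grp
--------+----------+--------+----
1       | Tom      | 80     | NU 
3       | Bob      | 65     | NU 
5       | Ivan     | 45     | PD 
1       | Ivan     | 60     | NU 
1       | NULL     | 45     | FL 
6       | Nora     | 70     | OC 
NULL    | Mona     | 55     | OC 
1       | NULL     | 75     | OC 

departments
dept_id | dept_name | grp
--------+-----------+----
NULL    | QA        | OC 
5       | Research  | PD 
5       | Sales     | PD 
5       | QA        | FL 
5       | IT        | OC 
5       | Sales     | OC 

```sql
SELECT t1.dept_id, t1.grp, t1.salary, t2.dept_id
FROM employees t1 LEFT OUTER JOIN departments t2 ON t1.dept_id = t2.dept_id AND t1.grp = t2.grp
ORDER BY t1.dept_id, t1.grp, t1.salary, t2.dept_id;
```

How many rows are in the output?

LEFT JOIN keeps every row from `employees`; unmatched rows get NULL for `departments`'s columns.
Matching on t1.dept_id = t2.dept_id AND t1.grp = t2.grp. A NULL in a compared column never satisfies the condition.
- dept_id=1, grp=NU: no t2 row matches, row kept with t2 columns NULL.
- dept_id=3, grp=NU: no t2 row matches, row kept with t2 columns NULL.
- dept_id=5, grp=PD: 2 matching t2 row(s), so 2 row(s) emitted.
- dept_id=1, grp=NU: no t2 row matches, row kept with t2 columns NULL.
- dept_id=1, grp=FL: no t2 row matches, row kept with t2 columns NULL.
- dept_id=6, grp=OC: no t2 row matches, row kept with t2 columns NULL.
- dept_id=NULL, grp=OC: no t2 row matches, row kept with t2 columns NULL.
- dept_id=1, grp=OC: no t2 row matches, row kept with t2 columns NULL.
Total: 2 matched + 7 padded = 9 rows.

9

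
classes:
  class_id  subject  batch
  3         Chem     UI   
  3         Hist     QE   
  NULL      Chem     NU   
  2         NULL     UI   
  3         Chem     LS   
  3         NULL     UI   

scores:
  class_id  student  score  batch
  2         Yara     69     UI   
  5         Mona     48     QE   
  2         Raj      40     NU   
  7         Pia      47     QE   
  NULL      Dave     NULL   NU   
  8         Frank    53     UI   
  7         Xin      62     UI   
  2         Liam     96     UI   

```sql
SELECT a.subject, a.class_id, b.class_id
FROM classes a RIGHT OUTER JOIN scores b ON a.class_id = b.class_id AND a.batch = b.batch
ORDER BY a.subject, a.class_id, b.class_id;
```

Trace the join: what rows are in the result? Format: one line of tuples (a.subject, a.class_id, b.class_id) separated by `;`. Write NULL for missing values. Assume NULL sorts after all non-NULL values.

(NULL, 2, 2); (NULL, 2, 2); (NULL, NULL, 2); (NULL, NULL, 5); (NULL, NULL, 7); (NULL, NULL, 7); (NULL, NULL, 8); (NULL, NULL, NULL)

RIGHT JOIN keeps every row from `scores`; unmatched rows get NULL for `classes`'s columns.
Matching on a.class_id = b.class_id AND a.batch = b.batch. A NULL in a compared column never satisfies the condition.
- a (class_id=3, batch=UI) has no partner in b.
- a (class_id=3, batch=QE) has no partner in b.
- a (class_id=NULL, batch=NU) has no partner in b.
- a (class_id=2, batch=UI) pairs with 2 row(s) of b.
- a (class_id=3, batch=LS) has no partner in b.
- a (class_id=3, batch=UI) has no partner in b.
- 6 b row(s) had no a match → kept, a columns NULL.
After projecting and ordering:
a.subject | a.class_id | b.class_id
NULL | 2 | 2
NULL | 2 | 2
NULL | NULL | 2
NULL | NULL | 5
NULL | NULL | 7
NULL | NULL | 7
NULL | NULL | 8
NULL | NULL | NULL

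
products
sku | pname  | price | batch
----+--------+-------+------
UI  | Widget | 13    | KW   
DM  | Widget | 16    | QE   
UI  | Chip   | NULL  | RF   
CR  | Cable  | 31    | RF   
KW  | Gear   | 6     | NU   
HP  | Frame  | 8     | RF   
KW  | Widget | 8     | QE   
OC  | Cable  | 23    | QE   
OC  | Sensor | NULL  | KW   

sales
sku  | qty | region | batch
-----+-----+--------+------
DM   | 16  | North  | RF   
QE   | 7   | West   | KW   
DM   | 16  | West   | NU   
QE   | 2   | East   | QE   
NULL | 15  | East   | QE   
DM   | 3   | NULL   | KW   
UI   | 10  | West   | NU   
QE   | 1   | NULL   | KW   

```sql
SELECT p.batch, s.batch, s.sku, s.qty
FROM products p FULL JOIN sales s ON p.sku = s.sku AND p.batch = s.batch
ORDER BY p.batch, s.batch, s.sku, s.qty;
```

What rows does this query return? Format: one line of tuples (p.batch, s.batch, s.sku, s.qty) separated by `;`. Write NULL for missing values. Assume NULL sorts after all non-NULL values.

(KW, NULL, NULL, NULL); (KW, NULL, NULL, NULL); (NU, NULL, NULL, NULL); (QE, NULL, NULL, NULL); (QE, NULL, NULL, NULL); (QE, NULL, NULL, NULL); (RF, NULL, NULL, NULL); (RF, NULL, NULL, NULL); (RF, NULL, NULL, NULL); (NULL, KW, DM, 3); (NULL, KW, QE, 1); (NULL, KW, QE, 7); (NULL, NU, DM, 16); (NULL, NU, UI, 10); (NULL, QE, QE, 2); (NULL, QE, NULL, 15); (NULL, RF, DM, 16)

FULL OUTER JOIN keeps every row from both sides; unmatched rows get NULL for the other side's columns.
Matching on p.sku = s.sku AND p.batch = s.batch. A NULL in a compared column never satisfies the condition.
- p (sku=UI, batch=KW) has no partner → padded with NULL.
- p (sku=DM, batch=QE) has no partner → padded with NULL.
- p (sku=UI, batch=RF) has no partner → padded with NULL.
- p (sku=CR, batch=RF) has no partner → padded with NULL.
- p (sku=KW, batch=NU) has no partner → padded with NULL.
- p (sku=HP, batch=RF) has no partner → padded with NULL.
- p (sku=KW, batch=QE) has no partner → padded with NULL.
- p (sku=OC, batch=QE) has no partner → padded with NULL.
- p (sku=OC, batch=KW) has no partner → padded with NULL.
- 8 s row(s) had no p match → kept, p columns NULL.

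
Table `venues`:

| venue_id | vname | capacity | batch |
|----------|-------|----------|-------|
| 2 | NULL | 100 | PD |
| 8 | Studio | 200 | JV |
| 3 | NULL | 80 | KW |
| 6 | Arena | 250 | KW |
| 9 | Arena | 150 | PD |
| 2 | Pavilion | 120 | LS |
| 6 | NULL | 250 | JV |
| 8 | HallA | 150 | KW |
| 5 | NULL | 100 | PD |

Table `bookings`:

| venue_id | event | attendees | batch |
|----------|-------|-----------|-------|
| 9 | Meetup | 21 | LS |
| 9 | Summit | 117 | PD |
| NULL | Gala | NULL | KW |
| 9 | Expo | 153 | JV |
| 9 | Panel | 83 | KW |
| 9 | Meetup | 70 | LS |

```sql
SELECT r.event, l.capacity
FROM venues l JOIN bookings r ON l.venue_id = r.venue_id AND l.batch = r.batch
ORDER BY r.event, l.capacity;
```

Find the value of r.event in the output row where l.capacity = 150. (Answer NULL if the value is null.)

Summit

INNER JOIN keeps only pairs where the ON condition holds.
Matching on l.venue_id = r.venue_id AND l.batch = r.batch. A NULL in a compared column never satisfies the condition.
- l[0] venue_id=2, batch=PD → no match; dropped.
- l[1] venue_id=8, batch=JV → no match; dropped.
- l[2] venue_id=3, batch=KW → no match; dropped.
- l[3] venue_id=6, batch=KW → no match; dropped.
- l[4] venue_id=9, batch=PD → 1 match(es) in r → 1 row(s).
- l[5] venue_id=2, batch=LS → no match; dropped.
- l[6] venue_id=6, batch=JV → no match; dropped.
- l[7] venue_id=8, batch=KW → no match; dropped.
- l[8] venue_id=5, batch=PD → no match; dropped.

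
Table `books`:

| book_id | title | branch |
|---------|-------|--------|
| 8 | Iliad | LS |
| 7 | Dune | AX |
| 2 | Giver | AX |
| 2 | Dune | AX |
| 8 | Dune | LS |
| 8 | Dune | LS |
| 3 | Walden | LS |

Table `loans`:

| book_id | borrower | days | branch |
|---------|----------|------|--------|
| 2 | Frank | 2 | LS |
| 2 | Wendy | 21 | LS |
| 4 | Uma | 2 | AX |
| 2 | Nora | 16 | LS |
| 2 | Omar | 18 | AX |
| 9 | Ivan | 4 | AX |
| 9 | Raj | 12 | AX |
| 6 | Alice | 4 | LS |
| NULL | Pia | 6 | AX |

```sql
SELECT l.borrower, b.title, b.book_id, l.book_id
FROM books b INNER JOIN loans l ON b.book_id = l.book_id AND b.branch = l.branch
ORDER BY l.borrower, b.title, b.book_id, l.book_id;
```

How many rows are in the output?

2

INNER JOIN keeps only pairs where the ON condition holds.
Matching on b.book_id = l.book_id AND b.branch = l.branch. A NULL in a compared column never satisfies the condition.
- b row (book_id=8, branch=LS): no match → dropped.
- b row (book_id=7, branch=AX): no match → dropped.
- b row (book_id=2, branch=AX): matches 1 l row(s) → 1 output row(s).
- b row (book_id=2, branch=AX): matches 1 l row(s) → 1 output row(s).
- b row (book_id=8, branch=LS): no match → dropped.
- b row (book_id=8, branch=LS): no match → dropped.
- b row (book_id=3, branch=LS): no match → dropped.
Total: 2 rows.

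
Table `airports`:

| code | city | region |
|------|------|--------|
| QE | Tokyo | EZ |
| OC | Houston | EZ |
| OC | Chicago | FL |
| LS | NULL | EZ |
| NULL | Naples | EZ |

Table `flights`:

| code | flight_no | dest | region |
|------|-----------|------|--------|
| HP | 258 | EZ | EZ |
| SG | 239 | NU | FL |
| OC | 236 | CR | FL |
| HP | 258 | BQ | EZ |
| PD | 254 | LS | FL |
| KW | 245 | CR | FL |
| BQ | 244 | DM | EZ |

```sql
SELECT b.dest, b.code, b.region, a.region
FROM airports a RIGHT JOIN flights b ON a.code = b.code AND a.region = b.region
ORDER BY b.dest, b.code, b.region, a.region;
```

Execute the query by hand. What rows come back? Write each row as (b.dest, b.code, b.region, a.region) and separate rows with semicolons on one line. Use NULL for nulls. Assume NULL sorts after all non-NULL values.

(BQ, HP, EZ, NULL); (CR, KW, FL, NULL); (CR, OC, FL, FL); (DM, BQ, EZ, NULL); (EZ, HP, EZ, NULL); (LS, PD, FL, NULL); (NU, SG, FL, NULL)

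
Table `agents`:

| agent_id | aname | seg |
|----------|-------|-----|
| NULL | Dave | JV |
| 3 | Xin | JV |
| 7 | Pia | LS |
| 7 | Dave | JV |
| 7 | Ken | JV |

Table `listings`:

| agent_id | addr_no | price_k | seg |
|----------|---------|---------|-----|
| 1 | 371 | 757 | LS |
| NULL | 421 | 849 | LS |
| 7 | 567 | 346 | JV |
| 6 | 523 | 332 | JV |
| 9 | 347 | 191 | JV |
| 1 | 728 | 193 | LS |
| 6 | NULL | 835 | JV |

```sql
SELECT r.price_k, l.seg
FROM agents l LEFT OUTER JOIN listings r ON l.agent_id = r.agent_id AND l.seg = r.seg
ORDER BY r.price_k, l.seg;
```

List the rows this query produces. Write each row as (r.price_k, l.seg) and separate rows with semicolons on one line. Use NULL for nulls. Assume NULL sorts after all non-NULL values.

(346, JV); (346, JV); (NULL, JV); (NULL, JV); (NULL, LS)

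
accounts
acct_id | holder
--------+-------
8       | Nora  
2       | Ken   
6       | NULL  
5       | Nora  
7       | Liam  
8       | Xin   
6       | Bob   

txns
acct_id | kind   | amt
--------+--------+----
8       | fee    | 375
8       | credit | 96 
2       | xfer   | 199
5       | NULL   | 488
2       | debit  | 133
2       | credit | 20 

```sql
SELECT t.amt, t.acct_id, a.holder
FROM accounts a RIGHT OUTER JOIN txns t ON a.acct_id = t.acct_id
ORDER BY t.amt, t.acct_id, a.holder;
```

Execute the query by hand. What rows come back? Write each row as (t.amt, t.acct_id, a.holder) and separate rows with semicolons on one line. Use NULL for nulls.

(20, 2, Ken); (96, 8, Nora); (96, 8, Xin); (133, 2, Ken); (199, 2, Ken); (375, 8, Nora); (375, 8, Xin); (488, 5, Nora)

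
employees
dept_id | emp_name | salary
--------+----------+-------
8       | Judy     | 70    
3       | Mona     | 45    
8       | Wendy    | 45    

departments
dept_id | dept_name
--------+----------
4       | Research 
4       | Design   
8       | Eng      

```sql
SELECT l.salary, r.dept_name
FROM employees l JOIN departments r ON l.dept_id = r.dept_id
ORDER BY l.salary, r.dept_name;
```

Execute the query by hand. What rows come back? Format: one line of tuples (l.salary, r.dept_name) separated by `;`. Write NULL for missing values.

(45, Eng); (70, Eng)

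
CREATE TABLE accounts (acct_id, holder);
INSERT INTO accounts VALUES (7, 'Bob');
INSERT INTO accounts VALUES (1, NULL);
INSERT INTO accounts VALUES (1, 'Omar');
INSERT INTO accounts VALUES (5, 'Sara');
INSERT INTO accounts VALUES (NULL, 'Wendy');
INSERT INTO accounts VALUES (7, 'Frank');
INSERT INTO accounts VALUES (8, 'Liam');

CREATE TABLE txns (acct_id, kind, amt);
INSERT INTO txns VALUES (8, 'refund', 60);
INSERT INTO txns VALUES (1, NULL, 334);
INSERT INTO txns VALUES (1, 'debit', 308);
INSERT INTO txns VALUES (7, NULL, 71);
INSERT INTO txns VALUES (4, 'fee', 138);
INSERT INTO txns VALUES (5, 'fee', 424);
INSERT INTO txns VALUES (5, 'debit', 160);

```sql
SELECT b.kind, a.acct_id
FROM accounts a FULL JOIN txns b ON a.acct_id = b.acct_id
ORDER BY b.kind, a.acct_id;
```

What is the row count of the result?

11

FULL OUTER JOIN keeps every row from both sides; unmatched rows get NULL for the other side's columns.
Matching on a.acct_id = b.acct_id. A NULL in a compared column never satisfies the condition.
- a row (acct_id=7): matches 1 b row(s) → 1 output row(s).
- a row (acct_id=1): matches 2 b row(s) → 2 output row(s).
- a row (acct_id=1): matches 2 b row(s) → 2 output row(s).
- a row (acct_id=5): matches 2 b row(s) → 2 output row(s).
- a row (acct_id=NULL): no match → kept, b columns NULL.
- a row (acct_id=7): matches 1 b row(s) → 1 output row(s).
- a row (acct_id=8): matches 1 b row(s) → 1 output row(s).
- 1 b row(s) had no a match → kept, a columns NULL.
Total: 9 matched + 2 padded = 11 rows.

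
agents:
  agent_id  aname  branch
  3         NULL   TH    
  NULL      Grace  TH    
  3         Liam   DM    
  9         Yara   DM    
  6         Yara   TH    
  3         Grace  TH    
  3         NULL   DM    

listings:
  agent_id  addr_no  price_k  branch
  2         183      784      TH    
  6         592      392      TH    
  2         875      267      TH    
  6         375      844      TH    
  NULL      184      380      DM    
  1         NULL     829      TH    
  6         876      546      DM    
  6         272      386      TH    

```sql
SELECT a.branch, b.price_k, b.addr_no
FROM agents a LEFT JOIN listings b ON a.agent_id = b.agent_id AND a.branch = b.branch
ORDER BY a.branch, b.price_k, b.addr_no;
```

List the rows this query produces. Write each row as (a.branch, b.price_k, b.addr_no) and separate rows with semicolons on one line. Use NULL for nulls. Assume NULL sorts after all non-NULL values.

LEFT JOIN keeps every row from `agents`; unmatched rows get NULL for `listings`'s columns.
Matching on a.agent_id = b.agent_id AND a.branch = b.branch. A NULL in a compared column never satisfies the condition.
Matched pairs: 3; unmatched a rows kept: 6.

(DM, NULL, NULL); (DM, NULL, NULL); (DM, NULL, NULL); (TH, 386, 272); (TH, 392, 592); (TH, 844, 375); (TH, NULL, NULL); (TH, NULL, NULL); (TH, NULL, NULL)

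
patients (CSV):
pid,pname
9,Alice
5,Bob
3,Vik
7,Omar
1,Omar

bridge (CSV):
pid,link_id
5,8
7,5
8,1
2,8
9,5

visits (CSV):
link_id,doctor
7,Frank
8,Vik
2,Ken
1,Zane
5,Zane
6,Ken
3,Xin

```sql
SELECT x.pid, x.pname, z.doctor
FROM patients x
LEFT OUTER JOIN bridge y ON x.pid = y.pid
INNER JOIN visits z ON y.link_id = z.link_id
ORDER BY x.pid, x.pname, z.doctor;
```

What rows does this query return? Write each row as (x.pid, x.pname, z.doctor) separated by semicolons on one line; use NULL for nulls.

(5, Bob, Vik); (7, Omar, Zane); (9, Alice, Zane)

Step 1 — x LEFT JOIN y on pid → 5 row(s).
Then INNER JOIN `visits z` on link_id: keep only rows whose y.link_id appears in z.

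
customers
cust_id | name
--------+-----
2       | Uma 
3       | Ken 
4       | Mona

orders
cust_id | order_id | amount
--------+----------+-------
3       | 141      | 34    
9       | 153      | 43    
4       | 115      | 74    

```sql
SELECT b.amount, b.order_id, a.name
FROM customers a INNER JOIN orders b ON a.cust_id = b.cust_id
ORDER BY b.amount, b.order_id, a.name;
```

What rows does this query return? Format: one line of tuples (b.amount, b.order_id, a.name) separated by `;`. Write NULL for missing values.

(34, 141, Ken); (74, 115, Mona)

INNER JOIN keeps only pairs where the ON condition holds.
Matching on a.cust_id = b.cust_id.
- cust_id=2: no matching b row, dropped.
- cust_id=3: 1 matching b row(s), so 1 row(s) emitted.
- cust_id=4: 1 matching b row(s), so 1 row(s) emitted.
After projecting and ordering:
b.amount | b.order_id | a.name
34 | 141 | Ken
74 | 115 | Mona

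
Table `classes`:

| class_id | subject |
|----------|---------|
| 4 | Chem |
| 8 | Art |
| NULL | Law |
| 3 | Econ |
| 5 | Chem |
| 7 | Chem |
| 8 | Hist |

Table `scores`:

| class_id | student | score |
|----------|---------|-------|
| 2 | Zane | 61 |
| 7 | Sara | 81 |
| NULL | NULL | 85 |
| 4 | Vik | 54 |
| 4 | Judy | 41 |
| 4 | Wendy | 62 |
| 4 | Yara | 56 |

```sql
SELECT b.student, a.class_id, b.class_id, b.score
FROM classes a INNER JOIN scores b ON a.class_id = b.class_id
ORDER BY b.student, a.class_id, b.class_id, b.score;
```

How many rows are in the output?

INNER JOIN keeps only pairs where the ON condition holds.
Matching on a.class_id = b.class_id. A NULL in a compared column never satisfies the condition.
- a[0] class_id=4 → 4 match(es) in b → 4 row(s).
- a[1] class_id=8 → no match; dropped.
- a[2] class_id=NULL → no match; dropped.
- a[3] class_id=3 → no match; dropped.
- a[4] class_id=5 → no match; dropped.
- a[5] class_id=7 → 1 match(es) in b → 1 row(s).
- a[6] class_id=8 → no match; dropped.
Total: 5 rows.

5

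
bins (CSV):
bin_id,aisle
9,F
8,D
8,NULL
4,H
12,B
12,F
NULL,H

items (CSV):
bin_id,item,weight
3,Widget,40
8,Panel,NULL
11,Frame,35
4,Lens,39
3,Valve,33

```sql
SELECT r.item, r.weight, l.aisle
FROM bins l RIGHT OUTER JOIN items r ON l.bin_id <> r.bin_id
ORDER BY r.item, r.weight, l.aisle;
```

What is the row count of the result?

27

RIGHT JOIN keeps every row from `items`; unmatched rows get NULL for `bins`'s columns.
Matching on l.bin_id <> r.bin_id. A NULL in a compared column never satisfies the condition.
- l (bin_id=9) pairs with 5 row(s) of r.
- l (bin_id=8) pairs with 4 row(s) of r.
- l (bin_id=8) pairs with 4 row(s) of r.
- l (bin_id=4) pairs with 4 row(s) of r.
- l (bin_id=12) pairs with 5 row(s) of r.
- l (bin_id=12) pairs with 5 row(s) of r.
- l (bin_id=NULL) has no partner in r.
- every r row matched at least one l row.
Total: 27 rows.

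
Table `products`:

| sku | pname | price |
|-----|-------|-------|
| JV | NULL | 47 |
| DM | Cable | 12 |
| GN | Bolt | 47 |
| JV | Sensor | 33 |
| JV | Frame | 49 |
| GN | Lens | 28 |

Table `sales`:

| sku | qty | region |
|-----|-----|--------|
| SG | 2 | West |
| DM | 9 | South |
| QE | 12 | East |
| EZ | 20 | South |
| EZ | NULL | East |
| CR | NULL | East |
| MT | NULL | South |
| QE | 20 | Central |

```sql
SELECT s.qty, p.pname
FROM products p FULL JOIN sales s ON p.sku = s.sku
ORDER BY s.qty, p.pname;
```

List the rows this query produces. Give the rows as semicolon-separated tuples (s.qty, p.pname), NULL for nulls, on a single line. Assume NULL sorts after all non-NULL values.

(2, NULL); (9, Cable); (12, NULL); (20, NULL); (20, NULL); (NULL, Bolt); (NULL, Frame); (NULL, Lens); (NULL, Sensor); (NULL, NULL); (NULL, NULL); (NULL, NULL); (NULL, NULL)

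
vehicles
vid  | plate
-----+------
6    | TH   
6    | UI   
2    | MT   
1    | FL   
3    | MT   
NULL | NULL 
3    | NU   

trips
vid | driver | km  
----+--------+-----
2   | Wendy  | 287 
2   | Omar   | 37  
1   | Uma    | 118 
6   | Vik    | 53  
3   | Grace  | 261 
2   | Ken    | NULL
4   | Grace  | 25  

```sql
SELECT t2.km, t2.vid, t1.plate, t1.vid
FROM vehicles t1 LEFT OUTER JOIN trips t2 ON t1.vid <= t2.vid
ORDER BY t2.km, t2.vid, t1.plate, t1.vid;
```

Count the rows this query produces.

22

LEFT JOIN keeps every row from `vehicles`; unmatched rows get NULL for `trips`'s columns.
Matching on t1.vid <= t2.vid. A NULL in a compared column never satisfies the condition.
- vid=6: 1 matching t2 row(s), so 1 row(s) emitted.
- vid=6: 1 matching t2 row(s), so 1 row(s) emitted.
- vid=2: 6 matching t2 row(s), so 6 row(s) emitted.
- vid=1: 7 matching t2 row(s), so 7 row(s) emitted.
- vid=3: 3 matching t2 row(s), so 3 row(s) emitted.
- vid=NULL: no t2 row matches, row kept with t2 columns NULL.
- vid=3: 3 matching t2 row(s), so 3 row(s) emitted.
Total: 21 matched + 1 padded = 22 rows.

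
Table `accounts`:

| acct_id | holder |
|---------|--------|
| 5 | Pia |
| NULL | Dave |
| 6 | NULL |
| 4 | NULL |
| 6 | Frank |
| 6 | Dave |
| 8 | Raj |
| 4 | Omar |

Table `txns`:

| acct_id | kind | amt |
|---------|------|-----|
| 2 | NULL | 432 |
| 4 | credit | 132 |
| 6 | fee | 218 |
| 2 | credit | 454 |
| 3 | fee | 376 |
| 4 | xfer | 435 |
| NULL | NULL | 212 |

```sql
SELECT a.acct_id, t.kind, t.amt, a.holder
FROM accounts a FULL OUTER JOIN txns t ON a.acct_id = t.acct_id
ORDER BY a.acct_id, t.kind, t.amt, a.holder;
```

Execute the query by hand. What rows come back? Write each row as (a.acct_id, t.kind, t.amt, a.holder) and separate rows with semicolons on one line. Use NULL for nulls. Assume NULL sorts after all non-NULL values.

(4, credit, 132, Omar); (4, credit, 132, NULL); (4, xfer, 435, Omar); (4, xfer, 435, NULL); (5, NULL, NULL, Pia); (6, fee, 218, Dave); (6, fee, 218, Frank); (6, fee, 218, NULL); (8, NULL, NULL, Raj); (NULL, credit, 454, NULL); (NULL, fee, 376, NULL); (NULL, NULL, 212, NULL); (NULL, NULL, 432, NULL); (NULL, NULL, NULL, Dave)

FULL OUTER JOIN keeps every row from both sides; unmatched rows get NULL for the other side's columns.
Matching on a.acct_id = t.acct_id. A NULL in a compared column never satisfies the condition.
- acct_id=5: no t row matches, row kept with t columns NULL.
- acct_id=NULL: no t row matches, row kept with t columns NULL.
- acct_id=6: 1 matching t row(s), so 1 row(s) emitted.
- acct_id=4: 2 matching t row(s), so 2 row(s) emitted.
- acct_id=6: 1 matching t row(s), so 1 row(s) emitted.
- acct_id=6: 1 matching t row(s), so 1 row(s) emitted.
- acct_id=8: no t row matches, row kept with t columns NULL.
- acct_id=4: 2 matching t row(s), so 2 row(s) emitted.
- 4 row(s) from t found no a partner → padded with NULL.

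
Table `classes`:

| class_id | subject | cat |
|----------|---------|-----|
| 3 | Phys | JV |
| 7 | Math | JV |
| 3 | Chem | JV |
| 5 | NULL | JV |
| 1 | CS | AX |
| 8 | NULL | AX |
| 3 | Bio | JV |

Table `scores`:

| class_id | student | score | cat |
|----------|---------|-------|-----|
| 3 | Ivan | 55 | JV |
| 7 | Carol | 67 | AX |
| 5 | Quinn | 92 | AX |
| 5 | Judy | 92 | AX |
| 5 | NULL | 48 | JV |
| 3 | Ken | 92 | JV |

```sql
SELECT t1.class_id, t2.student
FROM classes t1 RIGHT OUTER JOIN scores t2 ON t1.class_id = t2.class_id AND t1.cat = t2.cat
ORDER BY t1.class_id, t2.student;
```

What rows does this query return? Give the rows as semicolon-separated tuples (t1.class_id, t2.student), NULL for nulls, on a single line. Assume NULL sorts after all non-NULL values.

(3, Ivan); (3, Ivan); (3, Ivan); (3, Ken); (3, Ken); (3, Ken); (5, NULL); (NULL, Carol); (NULL, Judy); (NULL, Quinn)

RIGHT JOIN keeps every row from `scores`; unmatched rows get NULL for `classes`'s columns.
Matching on t1.class_id = t2.class_id AND t1.cat = t2.cat.
- t1[0] class_id=3, cat=JV → 2 match(es) in t2 → 2 row(s).
- t1[1] class_id=7, cat=JV → no match.
- t1[2] class_id=3, cat=JV → 2 match(es) in t2 → 2 row(s).
- t1[3] class_id=5, cat=JV → 1 match(es) in t2 → 1 row(s).
- t1[4] class_id=1, cat=AX → no match.
- t1[5] class_id=8, cat=AX → no match.
- t1[6] class_id=3, cat=JV → 2 match(es) in t2 → 2 row(s).
- 3 row(s) from t2 found no t1 partner → padded with NULL.
After projecting and ordering:
t1.class_id | t2.student
3 | Ivan
3 | Ivan
3 | Ivan
3 | Ken
3 | Ken
3 | Ken
5 | NULL
NULL | Carol
NULL | Judy
NULL | Quinn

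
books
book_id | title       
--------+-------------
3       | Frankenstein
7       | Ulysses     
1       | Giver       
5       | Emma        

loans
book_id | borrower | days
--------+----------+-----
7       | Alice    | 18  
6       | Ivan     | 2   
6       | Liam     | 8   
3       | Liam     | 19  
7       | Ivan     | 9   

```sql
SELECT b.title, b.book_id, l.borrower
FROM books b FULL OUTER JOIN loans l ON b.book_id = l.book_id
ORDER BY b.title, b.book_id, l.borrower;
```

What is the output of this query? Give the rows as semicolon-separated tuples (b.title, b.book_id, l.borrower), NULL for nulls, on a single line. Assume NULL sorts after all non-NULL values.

(Emma, 5, NULL); (Frankenstein, 3, Liam); (Giver, 1, NULL); (Ulysses, 7, Alice); (Ulysses, 7, Ivan); (NULL, NULL, Ivan); (NULL, NULL, Liam)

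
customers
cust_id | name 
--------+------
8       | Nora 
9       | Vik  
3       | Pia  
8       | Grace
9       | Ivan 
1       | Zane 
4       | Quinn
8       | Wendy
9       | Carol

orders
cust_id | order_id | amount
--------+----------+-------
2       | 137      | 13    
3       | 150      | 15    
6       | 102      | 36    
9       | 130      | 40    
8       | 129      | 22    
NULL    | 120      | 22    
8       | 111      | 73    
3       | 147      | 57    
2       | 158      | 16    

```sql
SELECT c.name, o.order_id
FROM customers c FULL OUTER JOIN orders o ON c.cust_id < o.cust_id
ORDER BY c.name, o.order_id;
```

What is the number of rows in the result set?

23

FULL OUTER JOIN keeps every row from both sides; unmatched rows get NULL for the other side's columns.
Matching on c.cust_id < o.cust_id. A NULL in a compared column never satisfies the condition.
Matched pairs: 19; unmatched c rows kept: 3; unmatched o rows kept: 1.
Total: 19 matched + 4 padded = 23 rows.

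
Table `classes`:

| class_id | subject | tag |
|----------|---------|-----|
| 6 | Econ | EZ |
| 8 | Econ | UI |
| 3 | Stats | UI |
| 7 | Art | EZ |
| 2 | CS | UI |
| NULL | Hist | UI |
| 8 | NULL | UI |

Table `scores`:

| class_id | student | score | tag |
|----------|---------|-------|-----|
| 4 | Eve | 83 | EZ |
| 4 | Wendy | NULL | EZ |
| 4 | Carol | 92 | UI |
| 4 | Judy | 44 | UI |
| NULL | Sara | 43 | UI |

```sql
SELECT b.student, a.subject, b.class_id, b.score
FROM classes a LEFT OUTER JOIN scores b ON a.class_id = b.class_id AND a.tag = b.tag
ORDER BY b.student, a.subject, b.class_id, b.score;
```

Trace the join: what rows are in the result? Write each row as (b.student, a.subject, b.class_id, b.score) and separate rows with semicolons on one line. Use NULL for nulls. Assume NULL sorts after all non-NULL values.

(NULL, Art, NULL, NULL); (NULL, CS, NULL, NULL); (NULL, Econ, NULL, NULL); (NULL, Econ, NULL, NULL); (NULL, Hist, NULL, NULL); (NULL, Stats, NULL, NULL); (NULL, NULL, NULL, NULL)

LEFT JOIN keeps every row from `classes`; unmatched rows get NULL for `scores`'s columns.
Matching on a.class_id = b.class_id AND a.tag = b.tag. A NULL in a compared column never satisfies the condition.
- a (class_id=6, tag=EZ) has no partner → padded with NULL.
- a (class_id=8, tag=UI) has no partner → padded with NULL.
- a (class_id=3, tag=UI) has no partner → padded with NULL.
- a (class_id=7, tag=EZ) has no partner → padded with NULL.
- a (class_id=2, tag=UI) has no partner → padded with NULL.
- a (class_id=NULL, tag=UI) has no partner → padded with NULL.
- a (class_id=8, tag=UI) has no partner → padded with NULL.
After projecting and ordering:
b.student | a.subject | b.class_id | b.score
NULL | Art | NULL | NULL
NULL | CS | NULL | NULL
NULL | Econ | NULL | NULL
NULL | Econ | NULL | NULL
NULL | Hist | NULL | NULL
NULL | Stats | NULL | NULL
NULL | NULL | NULL | NULL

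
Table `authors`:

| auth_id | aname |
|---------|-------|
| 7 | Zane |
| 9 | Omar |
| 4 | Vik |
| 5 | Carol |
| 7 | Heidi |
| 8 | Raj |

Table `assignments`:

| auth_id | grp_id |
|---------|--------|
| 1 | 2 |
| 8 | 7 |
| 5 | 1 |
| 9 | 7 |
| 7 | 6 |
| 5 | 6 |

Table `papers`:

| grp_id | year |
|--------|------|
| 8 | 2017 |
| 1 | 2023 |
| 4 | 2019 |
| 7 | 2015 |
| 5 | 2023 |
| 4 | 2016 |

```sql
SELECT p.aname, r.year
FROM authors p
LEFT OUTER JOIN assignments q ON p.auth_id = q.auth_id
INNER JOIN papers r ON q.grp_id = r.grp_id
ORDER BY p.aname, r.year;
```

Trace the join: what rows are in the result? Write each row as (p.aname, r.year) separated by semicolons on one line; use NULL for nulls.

(Carol, 2023); (Omar, 2015); (Raj, 2015)

Step 1 — p LEFT JOIN q on auth_id → 7 row(s).
Then INNER JOIN `papers r` on grp_id: keep only rows whose q.grp_id appears in r.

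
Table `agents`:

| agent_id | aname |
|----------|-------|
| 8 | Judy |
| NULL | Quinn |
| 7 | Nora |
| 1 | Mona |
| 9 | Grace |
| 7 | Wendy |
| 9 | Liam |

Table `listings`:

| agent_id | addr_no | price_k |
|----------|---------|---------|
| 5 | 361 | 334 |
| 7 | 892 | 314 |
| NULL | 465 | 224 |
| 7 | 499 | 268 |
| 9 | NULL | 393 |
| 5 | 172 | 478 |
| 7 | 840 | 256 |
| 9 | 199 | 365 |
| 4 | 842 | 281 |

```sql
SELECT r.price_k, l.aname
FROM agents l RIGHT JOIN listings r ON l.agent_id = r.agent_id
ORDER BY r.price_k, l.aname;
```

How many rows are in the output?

14

RIGHT JOIN keeps every row from `listings`; unmatched rows get NULL for `agents`'s columns.
Matching on l.agent_id = r.agent_id. A NULL in a compared column never satisfies the condition.
- agent_id=8: no matching r row.
- agent_id=NULL: no matching r row.
- agent_id=7: 3 matching r row(s), so 3 row(s) emitted.
- agent_id=1: no matching r row.
- agent_id=9: 2 matching r row(s), so 2 row(s) emitted.
- agent_id=7: 3 matching r row(s), so 3 row(s) emitted.
- agent_id=9: 2 matching r row(s), so 2 row(s) emitted.
- 4 r row(s) had no l match → kept, l columns NULL.
Total: 10 matched + 4 padded = 14 rows.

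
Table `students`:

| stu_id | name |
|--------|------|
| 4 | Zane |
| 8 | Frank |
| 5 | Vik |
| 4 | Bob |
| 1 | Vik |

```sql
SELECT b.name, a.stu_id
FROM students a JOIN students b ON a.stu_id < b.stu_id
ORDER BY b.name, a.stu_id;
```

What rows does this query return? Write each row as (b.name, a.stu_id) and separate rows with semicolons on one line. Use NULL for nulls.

INNER JOIN keeps only pairs where the ON condition holds.
Matching on a.stu_id < b.stu_id.
Matched pairs: 9.

(Bob, 1); (Frank, 1); (Frank, 4); (Frank, 4); (Frank, 5); (Vik, 1); (Vik, 4); (Vik, 4); (Zane, 1)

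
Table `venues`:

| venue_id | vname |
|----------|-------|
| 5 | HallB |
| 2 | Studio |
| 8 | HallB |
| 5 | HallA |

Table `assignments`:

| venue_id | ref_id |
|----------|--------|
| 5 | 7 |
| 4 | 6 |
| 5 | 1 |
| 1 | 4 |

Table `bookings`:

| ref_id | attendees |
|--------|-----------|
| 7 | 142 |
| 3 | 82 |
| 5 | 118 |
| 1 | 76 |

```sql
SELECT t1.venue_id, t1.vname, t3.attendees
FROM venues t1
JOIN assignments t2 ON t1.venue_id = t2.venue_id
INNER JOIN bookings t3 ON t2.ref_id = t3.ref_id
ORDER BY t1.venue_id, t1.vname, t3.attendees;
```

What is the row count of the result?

Step 1 — t1 INNER JOIN t2 on venue_id → 4 row(s).
Then INNER JOIN `bookings t3` on ref_id: keep only rows whose t2.ref_id appears in t3.
Result: 4 row(s).

4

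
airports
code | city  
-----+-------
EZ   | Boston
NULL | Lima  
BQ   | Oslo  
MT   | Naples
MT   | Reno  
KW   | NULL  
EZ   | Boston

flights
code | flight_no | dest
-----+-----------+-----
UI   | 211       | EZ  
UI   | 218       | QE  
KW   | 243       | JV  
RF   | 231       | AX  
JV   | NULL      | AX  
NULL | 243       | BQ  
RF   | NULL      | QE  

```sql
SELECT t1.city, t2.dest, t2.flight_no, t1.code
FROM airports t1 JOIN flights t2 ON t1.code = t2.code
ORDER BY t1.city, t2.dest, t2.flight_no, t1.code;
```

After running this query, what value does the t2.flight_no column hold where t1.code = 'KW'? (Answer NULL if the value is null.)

243

INNER JOIN keeps only pairs where the ON condition holds.
Matching on t1.code = t2.code. A NULL in a compared column never satisfies the condition.
- t1 (code=EZ) has no partner → excluded.
- t1 (code=NULL) has no partner → excluded.
- t1 (code=BQ) has no partner → excluded.
- t1 (code=MT) has no partner → excluded.
- t1 (code=MT) has no partner → excluded.
- t1 (code=KW) pairs with 1 row(s) of t2.
- t1 (code=EZ) has no partner → excluded.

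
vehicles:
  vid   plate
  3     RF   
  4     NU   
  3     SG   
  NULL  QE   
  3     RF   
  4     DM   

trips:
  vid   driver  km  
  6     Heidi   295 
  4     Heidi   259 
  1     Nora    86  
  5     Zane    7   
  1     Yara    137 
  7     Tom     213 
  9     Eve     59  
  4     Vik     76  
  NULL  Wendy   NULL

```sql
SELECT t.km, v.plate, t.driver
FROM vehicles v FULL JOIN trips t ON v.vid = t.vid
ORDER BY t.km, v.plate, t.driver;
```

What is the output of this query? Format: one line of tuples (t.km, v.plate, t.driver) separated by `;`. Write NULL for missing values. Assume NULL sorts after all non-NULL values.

FULL OUTER JOIN keeps every row from both sides; unmatched rows get NULL for the other side's columns.
Matching on v.vid = t.vid. A NULL in a compared column never satisfies the condition.
- v row (vid=3): no match → kept, t columns NULL.
- v row (vid=4): matches 2 t row(s) → 2 output row(s).
- v row (vid=3): no match → kept, t columns NULL.
- v row (vid=NULL): no match → kept, t columns NULL.
- v row (vid=3): no match → kept, t columns NULL.
- v row (vid=4): matches 2 t row(s) → 2 output row(s).
- plus 7 unmatched t row(s), each kept with NULL v columns.

(7, NULL, Zane); (59, NULL, Eve); (76, DM, Vik); (76, NU, Vik); (86, NULL, Nora); (137, NULL, Yara); (213, NULL, Tom); (259, DM, Heidi); (259, NU, Heidi); (295, NULL, Heidi); (NULL, QE, NULL); (NULL, RF, NULL); (NULL, RF, NULL); (NULL, SG, NULL); (NULL, NULL, Wendy)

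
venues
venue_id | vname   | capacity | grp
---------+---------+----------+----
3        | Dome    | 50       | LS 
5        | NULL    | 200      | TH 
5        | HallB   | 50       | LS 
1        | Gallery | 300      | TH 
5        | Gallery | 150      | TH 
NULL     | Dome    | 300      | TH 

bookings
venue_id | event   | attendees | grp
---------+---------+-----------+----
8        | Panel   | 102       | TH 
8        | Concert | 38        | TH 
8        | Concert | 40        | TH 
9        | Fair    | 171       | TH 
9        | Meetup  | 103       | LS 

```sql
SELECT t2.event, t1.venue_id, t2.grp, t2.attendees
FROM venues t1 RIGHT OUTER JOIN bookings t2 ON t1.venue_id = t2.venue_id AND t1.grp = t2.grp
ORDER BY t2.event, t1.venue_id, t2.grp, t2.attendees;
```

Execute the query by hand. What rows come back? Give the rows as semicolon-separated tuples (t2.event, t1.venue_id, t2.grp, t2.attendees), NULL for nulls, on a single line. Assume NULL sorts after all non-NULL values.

(Concert, NULL, TH, 38); (Concert, NULL, TH, 40); (Fair, NULL, TH, 171); (Meetup, NULL, LS, 103); (Panel, NULL, TH, 102)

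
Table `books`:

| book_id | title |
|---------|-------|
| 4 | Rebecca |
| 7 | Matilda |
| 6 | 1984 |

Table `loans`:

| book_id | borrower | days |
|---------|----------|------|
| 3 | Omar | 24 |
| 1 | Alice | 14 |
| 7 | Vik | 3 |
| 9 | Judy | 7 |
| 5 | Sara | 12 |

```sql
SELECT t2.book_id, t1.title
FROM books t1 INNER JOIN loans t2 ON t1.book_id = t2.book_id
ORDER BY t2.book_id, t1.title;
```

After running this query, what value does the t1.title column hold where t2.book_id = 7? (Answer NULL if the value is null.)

INNER JOIN keeps only pairs where the ON condition holds.
Matching on t1.book_id = t2.book_id.
- t1 (book_id=4) has no partner → excluded.
- t1 (book_id=7) pairs with 1 row(s) of t2.
- t1 (book_id=6) has no partner → excluded.

Matilda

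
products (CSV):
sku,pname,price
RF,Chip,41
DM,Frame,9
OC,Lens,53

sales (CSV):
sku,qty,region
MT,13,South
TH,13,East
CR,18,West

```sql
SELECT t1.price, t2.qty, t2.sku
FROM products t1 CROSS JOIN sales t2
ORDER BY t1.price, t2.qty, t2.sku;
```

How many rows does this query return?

CROSS JOIN pairs every row of `products` with every row of `sales`: 3 × 3 = 9 rows.

9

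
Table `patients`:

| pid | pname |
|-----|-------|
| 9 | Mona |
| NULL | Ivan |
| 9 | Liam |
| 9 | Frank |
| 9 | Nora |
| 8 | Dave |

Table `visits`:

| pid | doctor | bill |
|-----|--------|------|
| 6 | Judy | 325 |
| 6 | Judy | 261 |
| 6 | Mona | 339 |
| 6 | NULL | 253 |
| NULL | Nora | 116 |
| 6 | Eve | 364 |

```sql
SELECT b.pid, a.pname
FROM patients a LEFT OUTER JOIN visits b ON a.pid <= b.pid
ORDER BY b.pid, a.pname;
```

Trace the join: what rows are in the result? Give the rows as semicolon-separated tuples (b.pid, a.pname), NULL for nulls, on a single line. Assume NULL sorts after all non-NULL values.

LEFT JOIN keeps every row from `patients`; unmatched rows get NULL for `visits`'s columns.
Matching on a.pid <= b.pid. A NULL in a compared column never satisfies the condition.
Matched pairs: 0; unmatched a rows kept: 6.

(NULL, Dave); (NULL, Frank); (NULL, Ivan); (NULL, Liam); (NULL, Mona); (NULL, Nora)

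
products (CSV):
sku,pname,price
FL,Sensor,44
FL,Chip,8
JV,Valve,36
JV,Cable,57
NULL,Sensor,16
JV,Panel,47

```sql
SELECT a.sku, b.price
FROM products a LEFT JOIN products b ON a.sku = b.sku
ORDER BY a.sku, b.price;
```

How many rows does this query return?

LEFT JOIN keeps every row from `products a`; unmatched rows get NULL for `products b`'s columns.
Matching on a.sku = b.sku. A NULL in a compared column never satisfies the condition.
- sku=FL: 2 matching b row(s), so 2 row(s) emitted.
- sku=FL: 2 matching b row(s), so 2 row(s) emitted.
- sku=JV: 3 matching b row(s), so 3 row(s) emitted.
- sku=JV: 3 matching b row(s), so 3 row(s) emitted.
- sku=NULL: no b row matches, row kept with b columns NULL.
- sku=JV: 3 matching b row(s), so 3 row(s) emitted.
Total: 13 matched + 1 padded = 14 rows.

14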